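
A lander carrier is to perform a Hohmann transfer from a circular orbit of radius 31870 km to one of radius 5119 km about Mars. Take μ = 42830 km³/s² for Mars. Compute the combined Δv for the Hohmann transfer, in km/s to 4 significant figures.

Δv = 1.454 km/s

Semi-major axis of the transfer orbit: a_t = (31870 + 5119)/2 = 18494.5 km.
At r₁ the circular-orbit speed is v₁ = √(μ/r₁) = 1.1593 km/s.
Transfer-orbit speed at r₁ (v² = μ(2/r − 1/a)): v_a = √[μ(2/r₁ − 1/a_t)] = 0.60989 km/s.
First burn Δv₁ = |v_a − v₁| = 0.5494 km/s.
Circular speed at r₂: v₂ = √(μ/r₂) = 2.8926 km/s.
Transfer-orbit speed at r₂: v_p = √[μ(2/r₂ − 1/a_t)] = 3.7971 km/s.
Second burn Δv₂ = |v₂ − v_p| = 0.9045 km/s.
Total Δv = Δv₁ + Δv₂ = 1.454 km/s.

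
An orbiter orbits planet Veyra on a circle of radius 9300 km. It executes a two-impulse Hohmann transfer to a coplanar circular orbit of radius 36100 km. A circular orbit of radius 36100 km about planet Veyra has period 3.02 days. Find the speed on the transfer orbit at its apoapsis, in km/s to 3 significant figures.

v = 0.556 km/s

From Kepler's third law T² = 4π²r³/μ at r = 36100 km, T = 3.02 days = 3.02 × 86400 s = 2.60928×10^5 s: μ = 4π²r³/T² = 27279.7 km³/s².
Transfer-ellipse semi-major axis a_t = (r₁ + r₂)/2 = (9300 + 36100)/2 = 22700 km.
The apoapsis of the transfer ellipse is at r = 36100 km.
Vis-viva: v = √[μ(2/r − 1/a_t)] = √[27279.7 × (2/36100 − 1/22700)] = 0.5564 km/s.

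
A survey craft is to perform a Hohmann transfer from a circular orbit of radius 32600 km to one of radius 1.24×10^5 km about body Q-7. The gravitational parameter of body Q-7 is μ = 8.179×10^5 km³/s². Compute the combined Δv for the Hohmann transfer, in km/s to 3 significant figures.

Δv = 2.21 km/s

Transfer-ellipse semi-major axis a_t = (r₁ + r₂)/2 = (32600 + 1.240×10^5)/2 = 78300 km.
Circular speed at r₁: v₁ = √(μ/r₁) = √(8.179×10^5/32600) = 5.00889 km/s.
Transfer-orbit speed at r₁ (vis-viva equation): v_p = √[μ(2/r₁ − 1/a_t)] = 6.30335 km/s.
First burn Δv₁ = |v_p − v₁| = 1.2945 km/s.
At r₂, v₂ = √(μ/r₂) = 2.56826 km/s.
Transfer-orbit speed at r₂: v_a = √[μ(2/r₂ − 1/a_t)] = 1.65717 km/s.
Second burn Δv₂ = |v₂ − v_a| = 0.91109 km/s.
Δv = Δv₁ + Δv₂ = 1.2945 + 0.91109 = 2.206 km/s.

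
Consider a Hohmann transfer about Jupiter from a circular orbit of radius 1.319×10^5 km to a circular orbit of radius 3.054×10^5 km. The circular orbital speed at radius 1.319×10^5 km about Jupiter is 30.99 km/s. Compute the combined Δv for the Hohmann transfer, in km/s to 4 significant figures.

Δv = 10.18 km/s

From the circular-orbit relation v² = μ/r at r = 1.319×10^5 km: μ = v²r = (30.99)² × 1.319×10^5 = 1.26674×10^8 km³/s².
Semi-major axis of the transfer orbit: a_t = (1.319×10^5 + 3.054×10^5)/2 = 2.1865×10^5 km.
At r₁ the circular-orbit speed is v₁ = √(μ/r₁) = 30.990 km/s.
Transfer-orbit speed at r₁ (v² = μ(2/r − 1/a)): v_p = √[μ(2/r₁ − 1/a_t)] = 36.625 km/s.
First burn Δv₁ = |v_p − v₁| = 5.635 km/s.
At r₂, v₂ = √(μ/r₂) = 20.366 km/s.
Transfer-orbit speed at r₂: v_a = √[μ(2/r₂ − 1/a_t)] = 15.818 km/s.
Second burn Δv₂ = |v₂ − v_a| = 4.548 km/s.
Total Δv = Δv₁ + Δv₂ = 10.18 km/s.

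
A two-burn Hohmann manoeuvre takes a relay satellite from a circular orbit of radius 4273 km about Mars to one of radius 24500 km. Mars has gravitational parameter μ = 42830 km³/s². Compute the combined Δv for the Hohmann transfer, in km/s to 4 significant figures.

Δv = 1.567 km/s

Transfer-ellipse semi-major axis a_t = (r₁ + r₂)/2 = (4273 + 24500)/2 = 14386.5 km.
At r₁ the circular-orbit speed is v₁ = √(μ/r₁) = 3.1660 km/s.
Transfer-orbit speed at r₁ (vis-viva): v_p = √[μ(2/r₁ − 1/a_t)] = 4.1316 km/s.
First burn Δv₁ = |v_p − v₁| = 0.9656 km/s.
Circular speed at r₂: v₂ = √(μ/r₂) = 1.3222 km/s.
Transfer-orbit speed at r₂: v_a = √[μ(2/r₂ − 1/a_t)] = 0.72058 km/s.
Second burn Δv₂ = |v₂ − v_a| = 0.6016 km/s.
Δv = Δv₁ + Δv₂ = 0.9656 + 0.6016 = 1.567 km/s.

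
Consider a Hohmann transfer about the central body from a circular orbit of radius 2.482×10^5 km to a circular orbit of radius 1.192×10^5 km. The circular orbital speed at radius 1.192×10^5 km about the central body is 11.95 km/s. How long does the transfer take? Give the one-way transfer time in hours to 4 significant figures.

From the circular-orbit relation v² = μ/r at r = 1.192×10^5 km: μ = v²r = (11.95)² × 1.192×10^5 = 1.70221×10^7 km³/s².
Transfer-ellipse semi-major axis a_t = (r₁ + r₂)/2 = (2.482×10^5 + 1.192×10^5)/2 = 1.837×10^5 km.
Half the transfer-orbit period gives t = π√(a_t³/μ) = 59950 s.
Converting: 59950 s ÷ 3600 s/hour = 16.65 hours.

t = 16.65 hours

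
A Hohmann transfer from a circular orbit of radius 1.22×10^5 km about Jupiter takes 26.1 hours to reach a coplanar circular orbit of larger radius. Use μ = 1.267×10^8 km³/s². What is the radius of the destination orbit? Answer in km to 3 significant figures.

Transfer time t = 26.1 hours = 93960 s, and t = π√(a_t³/μ).
So a_t = (μ t²/π²)^(1/3) = (1.267×10^8 × (93960)² / π²)^(1/3) = 4.8394×10^5 km.
Since a_t = (r₁ + r₂)/2, r₂ = 2a_t − r₁ = 2×4.8394×10^5 − 1.220×10^5 = 8.4588×10^5 km.

r₂ = 8.46×10^5 km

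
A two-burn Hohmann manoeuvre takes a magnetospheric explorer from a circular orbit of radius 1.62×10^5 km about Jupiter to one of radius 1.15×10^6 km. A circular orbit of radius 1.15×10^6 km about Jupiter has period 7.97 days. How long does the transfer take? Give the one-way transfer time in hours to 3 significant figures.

t = 41.2 hours

From Kepler's third law T² = 4π²r³/μ at r = 1.15×10^6 km, T = 7.97 days = 7.97 × 86400 s = 6.88608×10^5 s: μ = 4π²r³/T² = 1.26622×10^8 km³/s².
The Hohmann ellipse has a_t = (r₁ + r₂)/2 = 6.560×10^5 km.
By Kepler's third law the transfer-orbit period is T = 2π√(a_t³/μ), so t = T/2 = 1.483×10^5 s.
Converting: 1.483×10^5 s ÷ 3600 s/hour = 41.2 hours.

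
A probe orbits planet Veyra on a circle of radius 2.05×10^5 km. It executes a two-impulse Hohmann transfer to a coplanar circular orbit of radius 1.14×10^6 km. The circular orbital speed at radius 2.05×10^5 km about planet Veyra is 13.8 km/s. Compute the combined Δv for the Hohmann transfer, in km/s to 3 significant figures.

Δv = 6.79 km/s

From the circular-orbit relation v² = μ/r at r = 2.05×10^5 km: μ = v²r = (13.8)² × 2.05×10^5 = 3.90402×10^7 km³/s².
Transfer-ellipse semi-major axis a_t = (r₁ + r₂)/2 = (2.050×10^5 + 1.140×10^6)/2 = 6.725×10^5 km.
At r₁ the circular-orbit speed is v₁ = √(μ/r₁) = 13.800 km/s.
On the transfer ellipse at r₁, vis-viva equation gives v_p = √[μ(2/r₁ − 1/a_t)] = 17.967 km/s.
First burn Δv₁ = |v_p − v₁| = 4.167 km/s.
Circular speed at r₂: v₂ = √(μ/r₂) = 5.852 km/s.
Transfer-orbit speed at r₂: v_a = √[μ(2/r₂ − 1/a_t)] = 3.231 km/s.
Second burn Δv₂ = |v₂ − v_a| = 2.621 km/s.
Total Δv = Δv₁ + Δv₂ = 6.788 km/s.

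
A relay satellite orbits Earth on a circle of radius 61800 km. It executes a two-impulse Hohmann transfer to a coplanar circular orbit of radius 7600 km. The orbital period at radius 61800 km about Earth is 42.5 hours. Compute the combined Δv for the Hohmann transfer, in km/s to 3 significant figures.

From Kepler's third law T² = 4π²r³/μ at r = 61800 km, T = 42.5 hours = 42.5 × 3600 s = 1.530×10^5 s: μ = 4π²r³/T² = 3.98054×10^5 km³/s².
Semi-major axis of the transfer orbit: a_t = (61800 + 7600)/2 = 34700 km.
At r₁ the circular-orbit speed is v₁ = √(μ/r₁) = 2.538 km/s.
Transfer-orbit speed at r₁ (vis-viva): v_a = √[μ(2/r₁ − 1/a_t)] = 1.188 km/s.
First burn Δv₁ = |v_a − v₁| = 1.350 km/s.
At r₂, v₂ = √(μ/r₂) = 7.237 km/s.
Transfer-orbit speed at r₂: v_p = √[μ(2/r₂ − 1/a_t)] = 9.658 km/s.
Second burn Δv₂ = |v₂ − v_p| = 2.421 km/s.
Total Δv = Δv₁ + Δv₂ = 3.771 km/s.

Δv = 3.77 km/s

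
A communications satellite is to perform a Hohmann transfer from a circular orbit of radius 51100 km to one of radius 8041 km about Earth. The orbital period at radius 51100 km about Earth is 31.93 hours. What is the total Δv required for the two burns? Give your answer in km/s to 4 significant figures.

From Kepler's third law T² = 4π²r³/μ at r = 51100 km, T = 31.93 hours = 31.93 × 3600 s = 1.14948×10^5 s: μ = 4π²r³/T² = 3.98676×10^5 km³/s².
Transfer-ellipse semi-major axis a_t = (r₁ + r₂)/2 = (51100 + 8041)/2 = 29570.5 km.
Circular speed at r₁: v₁ = √(μ/r₁) = √(3.98676×10^5/51100) = 2.7932 km/s.
Transfer-orbit speed at r₁ (vis-viva): v_a = √[μ(2/r₁ − 1/a_t)] = 1.4565 km/s.
First burn Δv₁ = |v_a − v₁| = 1.337 km/s.
At r₂, v₂ = √(μ/r₂) = 7.041 km/s.
Transfer-orbit speed at r₂: v_p = √[μ(2/r₂ − 1/a_t)] = 9.256 km/s.
Second burn Δv₂ = |v₂ − v_p| = 2.215 km/s.
Total Δv = Δv₁ + Δv₂ = 3.552 km/s.

Δv = 3.552 km/s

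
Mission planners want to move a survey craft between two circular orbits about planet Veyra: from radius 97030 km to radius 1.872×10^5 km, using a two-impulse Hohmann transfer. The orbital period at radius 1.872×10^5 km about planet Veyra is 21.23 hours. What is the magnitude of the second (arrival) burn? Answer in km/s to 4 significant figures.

From Kepler's third law T² = 4π²r³/μ at r = 1.872×10^5 km, T = 21.23 hours = 21.23 × 3600 s = 76428 s: μ = 4π²r³/T² = 4.43376×10^7 km³/s².
Transfer-ellipse semi-major axis a_t = (r₁ + r₂)/2 = (97030 + 1.872×10^5)/2 = 1.42115×10^5 km.
On the circular orbit at r = 1.872×10^5 km, v_c = √(μ/r) = 15.3898 km/s.
Vis-viva on the transfer ellipse at r = 1.872×10^5 km gives v_t = √[μ(2/r − 1/a_t)] = 12.7165 km/s.
Δv₂ = |v_t − v_c| = |12.7165 − 15.3898| = 2.673 km/s.

Δv₂ = 2.673 km/s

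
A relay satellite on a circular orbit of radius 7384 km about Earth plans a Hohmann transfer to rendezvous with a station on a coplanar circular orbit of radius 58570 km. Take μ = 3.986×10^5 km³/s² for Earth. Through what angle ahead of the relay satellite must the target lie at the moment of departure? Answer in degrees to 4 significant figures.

Semi-major axis of the transfer orbit: a_t = (7384 + 58570)/2 = 32977 km.
Transfer time t = π√(a_t³/μ) = 29798.7 s.
Target angular speed ω₂ = √(μ/r₂³) = 4.45406×10^-5 rad/s.
Angle swept by the target during transfer: ω₂·t = 1.32725 rad = 76.046°.
Arrival is 180° from departure on the ellipse, so φ = 180° − 76.046° = 104.0°.

φ = 104.0°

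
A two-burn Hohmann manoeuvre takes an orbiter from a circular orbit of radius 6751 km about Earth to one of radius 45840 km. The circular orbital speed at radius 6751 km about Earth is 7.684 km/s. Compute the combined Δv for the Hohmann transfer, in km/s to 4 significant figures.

Δv = 3.916 km/s

From the circular-orbit relation v² = μ/r at r = 6751 km: μ = v²r = (7.684)² × 6751 = 3.98605×10^5 km³/s².
Transfer-ellipse semi-major axis a_t = (r₁ + r₂)/2 = (6751 + 45840)/2 = 26295.5 km.
At r₁ the circular-orbit speed is v₁ = √(μ/r₁) = 7.6840 km/s.
On the transfer ellipse at r₁, v² = μ(2/r − 1/a) gives v_p = √[μ(2/r₁ − 1/a_t)] = 10.145 km/s.
First burn Δv₁ = |v_p − v₁| = 2.461 km/s.
At r₂, v₂ = √(μ/r₂) = 2.949 km/s.
Transfer-orbit speed at r₂: v_a = √[μ(2/r₂ − 1/a_t)] = 1.494 km/s.
Second burn Δv₂ = |v₂ − v_a| = 1.455 km/s.
Δv = Δv₁ + Δv₂ = 2.461 + 1.455 = 3.916 km/s.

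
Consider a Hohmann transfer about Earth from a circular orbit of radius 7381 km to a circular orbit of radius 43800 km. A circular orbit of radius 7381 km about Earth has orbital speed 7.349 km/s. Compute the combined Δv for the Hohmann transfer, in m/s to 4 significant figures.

Δv = 3662 m/s

From the circular-orbit relation v² = μ/r at r = 7381 km: μ = v²r = (7.349)² × 7381 = 3.98632×10^5 km³/s².
Semi-major axis of the transfer orbit: a_t = (7381 + 43800)/2 = 25590.5 km.
Circular speed at r₁: v₁ = √(μ/r₁) = √(3.98632×10^5/7381) = 7.349 km/s.
On the transfer ellipse at r₁, v² = μ(2/r − 1/a) gives v_p = √[μ(2/r₁ − 1/a_t)] = 9.614 km/s.
First burn Δv₁ = |v_p − v₁| = 2.265 km/s.
Circular speed at r₂: v₂ = √(μ/r₂) = 3.017 km/s.
Transfer-orbit speed at r₂: v_a = √[μ(2/r₂ − 1/a_t)] = 1.620 km/s.
Second burn Δv₂ = |v₂ − v_a| = 1.397 km/s.
Total Δv = Δv₁ + Δv₂ = 3.662 km/s.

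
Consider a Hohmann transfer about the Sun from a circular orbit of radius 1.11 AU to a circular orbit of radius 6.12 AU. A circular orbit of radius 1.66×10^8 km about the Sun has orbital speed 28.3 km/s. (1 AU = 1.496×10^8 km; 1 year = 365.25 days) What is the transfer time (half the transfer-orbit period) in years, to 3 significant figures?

t = 3.43 years

From the circular-orbit relation v² = μ/r at r = 1.66×10^8 km: μ = v²r = (28.3)² × 1.66×10^8 = 1.32948×10^11 km³/s².
In km: r₁ = 1.11 × 1.496×10^8 = 1.66056×10^8 km; r₂ = 6.12 × 1.496×10^8 = 9.15552×10^8 km.
Semi-major axis of the transfer orbit: a_t = (1.66056×10^8 + 9.15552×10^8)/2 = 5.40804×10^8 km.
By Kepler's third law the transfer-orbit period is T = 2π√(a_t³/μ), so t = T/2 = 1.084×10^8 s.
Converting: 1.084×10^8 s ÷ 3.15576×10^7 s/year (365.25 × 86400) = 3.43 years.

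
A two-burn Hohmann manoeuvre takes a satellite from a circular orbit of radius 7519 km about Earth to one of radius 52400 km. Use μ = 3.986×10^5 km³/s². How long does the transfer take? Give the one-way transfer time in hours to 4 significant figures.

The Hohmann ellipse has a_t = (r₁ + r₂)/2 = 29959.5 km.
Half the transfer-orbit period gives t = π√(a_t³/μ) = 25804 s.
Converting: 25804 s ÷ 3600 s/hour = 7.168 hours.

t = 7.168 hours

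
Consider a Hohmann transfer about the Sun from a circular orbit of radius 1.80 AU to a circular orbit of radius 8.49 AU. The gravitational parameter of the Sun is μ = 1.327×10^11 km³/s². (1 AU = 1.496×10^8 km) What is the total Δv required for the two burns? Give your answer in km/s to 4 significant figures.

In km: r₁ = 1.80 × 1.496×10^8 = 2.6928×10^8 km; r₂ = 8.49 × 1.496×10^8 = 1.270104×10^9 km.
Transfer-ellipse semi-major axis a_t = (r₁ + r₂)/2 = (2.6928×10^8 + 1.270104×10^9)/2 = 7.69692×10^8 km.
At r₁ the circular-orbit speed is v₁ = √(μ/r₁) = 22.199 km/s.
Transfer-orbit speed at r₁ (v² = μ(2/r − 1/a)): v_p = √[μ(2/r₁ − 1/a_t)] = 28.516 km/s.
First burn Δv₁ = |v_p − v₁| = 6.317 km/s.
At r₂, v₂ = √(μ/r₂) = 10.222 km/s.
Transfer-orbit speed at r₂: v_a = √[μ(2/r₂ − 1/a_t)] = 6.0459 km/s.
Second burn Δv₂ = |v₂ − v_a| = 4.176 km/s.
Total Δv = Δv₁ + Δv₂ = 10.49 km/s.

Δv = 10.49 km/s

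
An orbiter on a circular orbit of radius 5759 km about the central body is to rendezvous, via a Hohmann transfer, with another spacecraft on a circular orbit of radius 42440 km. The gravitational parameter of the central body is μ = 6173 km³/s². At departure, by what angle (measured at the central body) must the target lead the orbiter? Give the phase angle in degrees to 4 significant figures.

The Hohmann ellipse has a_t = (r₁ + r₂)/2 = 24099.5 km.
Transfer time t = π√(a_t³/μ) = 1.496×10^5 s.
The target's mean motion on its circular orbit is ω₂ = √(μ/r₂³) = 8.986×10^-6 rad/s.
Angle swept by the target during transfer: ω₂·t = 1.3443 rad = 77.02°.
Arrival is 180° from departure on the ellipse, so φ = 180° − 77.02° = 103.0°.

φ = 103.0°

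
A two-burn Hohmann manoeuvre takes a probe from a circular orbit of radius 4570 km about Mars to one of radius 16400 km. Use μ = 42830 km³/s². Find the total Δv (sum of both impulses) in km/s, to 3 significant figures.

Transfer-ellipse semi-major axis a_t = (r₁ + r₂)/2 = (4570 + 16400)/2 = 10485 km.
Circular speed at r₁: v₁ = √(μ/r₁) = √(42830/4570) = 3.0614 km/s.
On the transfer ellipse at r₁, vis-viva equation gives v_p = √[μ(2/r₁ − 1/a_t)] = 3.8287 km/s.
First burn Δv₁ = |v_p − v₁| = 0.7673 km/s.
Circular speed at r₂: v₂ = √(μ/r₂) = 1.6160 km/s.
Transfer-orbit speed at r₂: v_a = √[μ(2/r₂ − 1/a_t)] = 1.0669 km/s.
Second burn Δv₂ = |v₂ − v_a| = 0.5491 km/s.
Δv = Δv₁ + Δv₂ = 0.7673 + 0.5491 = 1.316 km/s.

Δv = 1.32 km/s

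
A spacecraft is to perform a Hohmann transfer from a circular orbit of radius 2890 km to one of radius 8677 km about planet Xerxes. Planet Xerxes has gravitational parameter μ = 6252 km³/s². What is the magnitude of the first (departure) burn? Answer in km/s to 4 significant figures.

Semi-major axis of the transfer orbit: a_t = (2890 + 8677)/2 = 5783.5 km.
On the circular orbit at r = 2890 km, v_c = √(μ/r) = 1.470824 km/s.
Vis-viva on the transfer ellipse at r = 2890 km gives v_t = √[μ(2/r − 1/a_t)] = 1.801565 km/s.
Δv₁ = |v_t − v_c| = |1.801565 − 1.470824| = 0.3307 km/s.

Δv₁ = 0.3307 km/s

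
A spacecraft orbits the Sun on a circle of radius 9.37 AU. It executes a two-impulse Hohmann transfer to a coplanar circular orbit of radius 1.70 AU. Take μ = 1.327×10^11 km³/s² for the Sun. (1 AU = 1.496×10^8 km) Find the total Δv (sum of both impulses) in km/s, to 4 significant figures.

In km: r₁ = 9.37 × 1.496×10^8 = 1.401752×10^9 km; r₂ = 1.70 × 1.496×10^8 = 2.5432×10^8 km.
The Hohmann ellipse has a_t = (r₁ + r₂)/2 = 8.28036×10^8 km.
At r₁ the circular-orbit speed is v₁ = √(μ/r₁) = 9.730 km/s.
On the transfer ellipse at r₁, vis-viva gives v_a = √[μ(2/r₁ − 1/a_t)] = 5.392 km/s.
First burn Δv₁ = |v_a − v₁| = 4.338 km/s.
Circular speed at r₂: v₂ = √(μ/r₂) = 22.843 km/s.
Transfer-orbit speed at r₂: v_p = √[μ(2/r₂ − 1/a_t)] = 29.721 km/s.
Second burn Δv₂ = |v₂ − v_p| = 6.878 km/s.
Total Δv = Δv₁ + Δv₂ = 11.22 km/s.

Δv = 11.22 km/s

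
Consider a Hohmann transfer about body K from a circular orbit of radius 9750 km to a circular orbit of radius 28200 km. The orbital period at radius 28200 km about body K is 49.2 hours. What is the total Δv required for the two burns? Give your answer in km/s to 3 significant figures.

Δv = 0.656 km/s

From Kepler's third law T² = 4π²r³/μ at r = 28200 km, T = 49.2 hours = 49.2 × 3600 s = 1.7712×10^5 s: μ = 4π²r³/T² = 28221.0 km³/s².
Transfer-ellipse semi-major axis a_t = (r₁ + r₂)/2 = (9750 + 28200)/2 = 18975 km.
At r₁ the circular-orbit speed is v₁ = √(μ/r₁) = 1.7013 km/s.
Transfer-orbit speed at r₁ (vis-viva equation): v_p = √[μ(2/r₁ − 1/a_t)] = 2.0740 km/s.
First burn Δv₁ = |v_p − v₁| = 0.3727 km/s.
Circular speed at r₂: v₂ = √(μ/r₂) = 1.0004 km/s.
Transfer-orbit speed at r₂: v_a = √[μ(2/r₂ − 1/a_t)] = 0.71709 km/s.
Second burn Δv₂ = |v₂ − v_a| = 0.2833 km/s.
Total Δv = Δv₁ + Δv₂ = 0.6560 km/s.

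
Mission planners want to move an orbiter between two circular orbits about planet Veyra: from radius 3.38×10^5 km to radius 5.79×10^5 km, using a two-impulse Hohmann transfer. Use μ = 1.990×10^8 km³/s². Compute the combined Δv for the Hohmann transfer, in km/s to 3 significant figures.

Semi-major axis of the transfer orbit: a_t = (3.380×10^5 + 5.790×10^5)/2 = 4.585×10^5 km.
Circular speed at r₁: v₁ = √(μ/r₁) = √(1.990×10^8/3.380×10^5) = 24.2643 km/s.
Transfer-orbit speed at r₁ (vis-viva equation): v_p = √[μ(2/r₁ − 1/a_t)] = 27.2670 km/s.
First burn Δv₁ = |v_p − v₁| = 3.0027 km/s.
Circular speed at r₂: v₂ = √(μ/r₂) = 18.5390 km/s.
Transfer-orbit speed at r₂: v_a = √[μ(2/r₂ − 1/a_t)] = 15.9175 km/s.
Second burn Δv₂ = |v₂ − v_a| = 2.6215 km/s.
Total Δv = Δv₁ + Δv₂ = 5.624 km/s.

Δv = 5.62 km/s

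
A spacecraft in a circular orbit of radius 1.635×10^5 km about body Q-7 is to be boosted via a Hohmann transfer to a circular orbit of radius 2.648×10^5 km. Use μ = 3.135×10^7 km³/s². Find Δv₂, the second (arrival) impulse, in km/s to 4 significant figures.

Δv₂ = 1.373 km/s

Semi-major axis of the transfer orbit: a_t = (1.635×10^5 + 2.648×10^5)/2 = 2.1415×10^5 km.
Circular speed at r = 2.648×10^5 km: v_c = √(μ/r) = 10.88 km/s.
Transfer-orbit speed at the same r (vis-viva, a = a_t): v_t = √[μ(2/r − 1/a_t)] = 9.507 km/s.
Δv₂ = |v_t − v_c| = |9.507 − 10.88| = 1.373 km/s.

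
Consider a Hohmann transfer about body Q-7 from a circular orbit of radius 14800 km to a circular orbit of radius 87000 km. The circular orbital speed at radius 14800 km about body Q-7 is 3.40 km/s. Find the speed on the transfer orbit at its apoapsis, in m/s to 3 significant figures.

v = 756 m/s

From the circular-orbit relation v² = μ/r at r = 14800 km: μ = v²r = (3.40)² × 14800 = 1.71088×10^5 km³/s².
Semi-major axis of the transfer orbit: a_t = (14800 + 87000)/2 = 50900 km.
The apoapsis of the transfer ellipse is at r = 87000 km.
Vis-viva: v = √[μ(2/r − 1/a_t)] = √[1.71088×10^5 × (2/87000 − 1/50900)] = 0.7562 km/s.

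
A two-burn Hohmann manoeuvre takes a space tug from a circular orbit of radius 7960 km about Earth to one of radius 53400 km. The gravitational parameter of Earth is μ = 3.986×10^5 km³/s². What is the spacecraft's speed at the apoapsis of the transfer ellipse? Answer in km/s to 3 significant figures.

v = 1.39 km/s

The Hohmann ellipse has a_t = (r₁ + r₂)/2 = 30680 km.
The apoapsis of the transfer ellipse is at r = 53400 km.
Vis-viva: v = √[μ(2/r − 1/a_t)] = √[3.986×10^5 × (2/53400 − 1/30680)] = 1.392 km/s.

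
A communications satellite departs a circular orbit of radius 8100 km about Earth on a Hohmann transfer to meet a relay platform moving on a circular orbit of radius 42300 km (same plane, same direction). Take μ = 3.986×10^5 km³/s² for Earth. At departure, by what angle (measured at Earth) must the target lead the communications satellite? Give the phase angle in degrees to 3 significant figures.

The Hohmann ellipse has a_t = (r₁ + r₂)/2 = 25200 km.
The half-period of the transfer ellipse is t = π√(a_t³/μ) = 19906 s.
The target's mean motion on its circular orbit is ω₂ = √(μ/r₂³) = 7.2570×10^-5 rad/s.
Angle swept by the target during transfer: ω₂·t = 1.4446 rad = 82.77°.
The communications satellite traverses 180° on the transfer ellipse, so the target must lead by 180° − 82.77° = 97.2°.

φ = 97.2°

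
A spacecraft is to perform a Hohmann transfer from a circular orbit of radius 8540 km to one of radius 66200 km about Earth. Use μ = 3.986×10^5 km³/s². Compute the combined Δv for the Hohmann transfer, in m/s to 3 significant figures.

Δv = 3540 m/s

The Hohmann ellipse has a_t = (r₁ + r₂)/2 = 37370 km.
Circular speed at r₁: v₁ = √(μ/r₁) = √(3.986×10^5/8540) = 6.832 km/s.
Transfer-orbit speed at r₁ (v² = μ(2/r − 1/a)): v_p = √[μ(2/r₁ − 1/a_t)] = 9.093 km/s.
First burn Δv₁ = |v_p − v₁| = 2.261 km/s.
At r₂, v₂ = √(μ/r₂) = 2.454 km/s.
Transfer-orbit speed at r₂: v_a = √[μ(2/r₂ − 1/a_t)] = 1.173 km/s.
Second burn Δv₂ = |v₂ − v_a| = 1.281 km/s.
Total Δv = Δv₁ + Δv₂ = 3.542 km/s.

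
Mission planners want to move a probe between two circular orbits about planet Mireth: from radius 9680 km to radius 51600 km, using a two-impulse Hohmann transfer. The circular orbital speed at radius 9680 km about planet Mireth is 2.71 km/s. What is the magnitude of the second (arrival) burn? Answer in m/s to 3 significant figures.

Δv₂ = 514 m/s

From the circular-orbit relation v² = μ/r at r = 9680 km: μ = v²r = (2.71)² × 9680 = 71090.9 km³/s².
Semi-major axis of the transfer orbit: a_t = (9680 + 51600)/2 = 30640 km.
Circular speed at r = 51600 km: v_c = √(μ/r) = 1.17377 km/s.
Vis-viva on the transfer ellipse at r = 51600 km gives v_t = √[μ(2/r − 1/a_t)] = 0.659744 km/s.
Δv₂ = |v_t − v_c| = |0.659744 − 1.17377| = 0.5140 km/s.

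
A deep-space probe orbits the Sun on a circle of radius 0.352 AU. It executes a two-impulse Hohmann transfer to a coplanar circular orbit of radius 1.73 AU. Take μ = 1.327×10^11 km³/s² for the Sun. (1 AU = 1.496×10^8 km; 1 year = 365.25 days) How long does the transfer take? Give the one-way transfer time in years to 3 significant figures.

In km: r₁ = 0.352 × 1.496×10^8 = 5.26592×10^7 km; r₂ = 1.73 × 1.496×10^8 = 2.58808×10^8 km.
The Hohmann ellipse has a_t = (r₁ + r₂)/2 = 1.557336×10^8 km.
Half the transfer-orbit period gives t = π√(a_t³/μ) = 1.676×10^7 s.
Converting: 1.676×10^7 s ÷ 3.15576×10^7 s/year (365.25 × 86400) = 0.531 years.

t = 0.531 years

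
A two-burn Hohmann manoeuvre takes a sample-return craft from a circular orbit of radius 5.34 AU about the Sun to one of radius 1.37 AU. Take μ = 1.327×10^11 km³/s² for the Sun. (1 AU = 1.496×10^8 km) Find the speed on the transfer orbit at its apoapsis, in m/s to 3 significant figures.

In km: r₁ = 5.34 × 1.496×10^8 = 7.98864×10^8 km; r₂ = 1.37 × 1.496×10^8 = 2.04952×10^8 km.
Semi-major axis of the transfer orbit: a_t = (7.98864×10^8 + 2.04952×10^8)/2 = 5.01908×10^8 km.
The apoapsis of the transfer ellipse is at r = 7.98864×10^8 km.
Applying v² = μ(2/r − 1/a_t): v = 8.236 km/s.

v = 8240 m/s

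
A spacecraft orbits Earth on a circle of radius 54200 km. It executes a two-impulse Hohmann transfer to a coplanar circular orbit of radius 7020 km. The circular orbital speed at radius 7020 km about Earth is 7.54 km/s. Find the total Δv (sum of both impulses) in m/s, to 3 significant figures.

Δv = 3910 m/s

From the circular-orbit relation v² = μ/r at r = 7020 km: μ = v²r = (7.54)² × 7020 = 3.99098×10^5 km³/s².
Semi-major axis of the transfer orbit: a_t = (54200 + 7020)/2 = 30610 km.
Circular speed at r₁: v₁ = √(μ/r₁) = √(3.99098×10^5/54200) = 2.714 km/s.
Transfer-orbit speed at r₁ (vis-viva equation): v_a = √[μ(2/r₁ − 1/a_t)] = 1.300 km/s.
First burn Δv₁ = |v_a − v₁| = 1.414 km/s.
Circular speed at r₂: v₂ = √(μ/r₂) = 7.5400 km/s.
Transfer-orbit speed at r₂: v_p = √[μ(2/r₂ − 1/a_t)] = 10.033 km/s.
Second burn Δv₂ = |v₂ − v_p| = 2.493 km/s.
Total Δv = Δv₁ + Δv₂ = 3.907 km/s.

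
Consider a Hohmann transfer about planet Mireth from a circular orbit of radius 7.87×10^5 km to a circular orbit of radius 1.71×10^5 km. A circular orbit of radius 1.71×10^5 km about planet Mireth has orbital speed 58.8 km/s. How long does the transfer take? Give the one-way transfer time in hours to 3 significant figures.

t = 11.9 hours

From the circular-orbit relation v² = μ/r at r = 1.71×10^5 km: μ = v²r = (58.8)² × 1.71×10^5 = 5.91222×10^8 km³/s².
Semi-major axis of the transfer orbit: a_t = (7.870×10^5 + 1.710×10^5)/2 = 4.790×10^5 km.
By Kepler's third law the transfer-orbit period is T = 2π√(a_t³/μ), so t = T/2 = 42830 s.
Converting: 42830 s ÷ 3600 s/hour = 11.9 hours.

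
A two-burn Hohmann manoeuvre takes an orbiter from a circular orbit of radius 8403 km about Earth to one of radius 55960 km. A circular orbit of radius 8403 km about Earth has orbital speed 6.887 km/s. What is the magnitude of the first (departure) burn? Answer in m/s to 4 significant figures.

Δv₁ = 2195 m/s

From the circular-orbit relation v² = μ/r at r = 8403 km: μ = v²r = (6.887)² × 8403 = 3.98561×10^5 km³/s².
Semi-major axis of the transfer orbit: a_t = (8403 + 55960)/2 = 32181.5 km.
Circular speed at r = 8403 km: v_c = √(μ/r) = 6.887 km/s.
Vis-viva on the transfer ellipse at r = 8403 km gives v_t = √[μ(2/r − 1/a_t)] = 9.082 km/s.
Δv₁ = |v_t − v_c| = |9.082 − 6.887| = 2.195 km/s.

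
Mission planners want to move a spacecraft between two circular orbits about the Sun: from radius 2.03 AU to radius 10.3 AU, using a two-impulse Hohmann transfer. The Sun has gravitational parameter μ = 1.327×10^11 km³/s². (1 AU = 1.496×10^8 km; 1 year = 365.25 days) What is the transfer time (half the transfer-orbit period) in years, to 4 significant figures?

In km: r₁ = 2.03 × 1.496×10^8 = 3.03688×10^8 km; r₂ = 10.3 × 1.496×10^8 = 1.54088×10^9 km.
Semi-major axis of the transfer orbit: a_t = (3.03688×10^8 + 1.54088×10^9)/2 = 9.22284×10^8 km.
By Kepler's third law the transfer-orbit period is T = 2π√(a_t³/μ), so t = T/2 = 2.4155×10^8 s.
Converting: 2.4155×10^8 s ÷ 3.15576×10^7 s/year (365.25 × 86400) = 7.654 years.

t = 7.654 years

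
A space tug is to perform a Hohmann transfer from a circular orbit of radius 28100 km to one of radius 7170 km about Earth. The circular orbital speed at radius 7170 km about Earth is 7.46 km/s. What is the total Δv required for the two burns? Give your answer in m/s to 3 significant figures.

From the circular-orbit relation v² = μ/r at r = 7170 km: μ = v²r = (7.46)² × 7170 = 3.99022×10^5 km³/s².
Transfer-ellipse semi-major axis a_t = (r₁ + r₂)/2 = (28100 + 7170)/2 = 17635 km.
Circular speed at r₁: v₁ = √(μ/r₁) = √(3.99022×10^5/28100) = 3.7683 km/s.
Transfer-orbit speed at r₁ (v² = μ(2/r − 1/a)): v_a = √[μ(2/r₁ − 1/a_t)] = 2.4028 km/s.
First burn Δv₁ = |v_a − v₁| = 1.3655 km/s.
Circular speed at r₂: v₂ = √(μ/r₂) = 7.4600 km/s.
Transfer-orbit speed at r₂: v_p = √[μ(2/r₂ − 1/a_t)] = 9.4168 km/s.
Second burn Δv₂ = |v₂ − v_p| = 1.9568 km/s.
Δv = Δv₁ + Δv₂ = 1.3655 + 1.9568 = 3.322 km/s.

Δv = 3320 m/s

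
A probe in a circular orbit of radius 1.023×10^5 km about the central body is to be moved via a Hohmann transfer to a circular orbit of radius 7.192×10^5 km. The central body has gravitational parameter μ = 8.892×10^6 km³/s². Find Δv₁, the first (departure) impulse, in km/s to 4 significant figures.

Δv₁ = 3.014 km/s

Transfer-ellipse semi-major axis a_t = (r₁ + r₂)/2 = (1.023×10^5 + 7.192×10^5)/2 = 4.1075×10^5 km.
Circular speed at r = 1.023×10^5 km: v_c = √(μ/r) = 9.3231 km/s.
Vis-viva on the transfer ellipse at r = 1.023×10^5 km gives v_t = √[μ(2/r − 1/a_t)] = 12.337 km/s.
Δv₁ = |v_t − v_c| = |12.337 − 9.3231| = 3.014 km/s.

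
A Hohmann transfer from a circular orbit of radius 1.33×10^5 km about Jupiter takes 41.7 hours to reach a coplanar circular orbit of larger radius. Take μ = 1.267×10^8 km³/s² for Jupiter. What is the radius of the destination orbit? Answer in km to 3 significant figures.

Transfer time t = 41.7 hours = 1.5012×10^5 s, and t = π√(a_t³/μ).
So a_t = (μ t²/π²)^(1/3) = (1.267×10^8 × (1.5012×10^5)² / π²)^(1/3) = 6.6138×10^5 km.
Since a_t = (r₁ + r₂)/2, r₂ = 2a_t − r₁ = 2×6.6138×10^5 − 1.330×10^5 = 1.18976×10^6 km.

r₂ = 1.19×10^6 km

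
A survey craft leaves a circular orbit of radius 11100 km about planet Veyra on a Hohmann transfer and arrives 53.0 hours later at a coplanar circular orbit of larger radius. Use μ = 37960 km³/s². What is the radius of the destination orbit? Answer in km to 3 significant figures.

r₂ = 92800 km

Transfer time t = 53.0 hours = 1.908×10^5 s, and t = π√(a_t³/μ).
So a_t = (μ t²/π²)^(1/3) = (37960 × (1.908×10^5)² / π²)^(1/3) = 51927 km.
Since a_t = (r₁ + r₂)/2, r₂ = 2a_t − r₁ = 2×51927 − 11100 = 92754 km.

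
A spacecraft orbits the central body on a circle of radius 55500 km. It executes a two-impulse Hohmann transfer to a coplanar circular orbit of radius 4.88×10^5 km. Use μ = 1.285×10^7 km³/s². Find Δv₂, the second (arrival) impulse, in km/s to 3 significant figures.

Semi-major axis of the transfer orbit: a_t = (55500 + 4.880×10^5)/2 = 2.7175×10^5 km.
Circular speed at r = 4.880×10^5 km: v_c = √(μ/r) = 5.131 km/s.
Vis-viva on the transfer ellipse at r = 4.880×10^5 km gives v_t = √[μ(2/r − 1/a_t)] = 2.319 km/s.
Δv₂ = |v_t − v_c| = |2.319 − 5.131| = 2.812 km/s.

Δv₂ = 2.81 km/s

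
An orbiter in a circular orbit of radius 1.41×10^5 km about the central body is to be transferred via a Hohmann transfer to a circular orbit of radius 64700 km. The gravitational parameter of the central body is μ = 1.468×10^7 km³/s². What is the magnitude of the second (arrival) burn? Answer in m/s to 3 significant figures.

Δv₂ = 2570 m/s

Transfer-ellipse semi-major axis a_t = (r₁ + r₂)/2 = (1.410×10^5 + 64700)/2 = 1.0285×10^5 km.
Circular speed at r = 64700 km: v_c = √(μ/r) = 15.063 km/s.
Vis-viva on the transfer ellipse at r = 64700 km gives v_t = √[μ(2/r − 1/a_t)] = 17.637 km/s.
Δv₂ = |v_t − v_c| = |17.637 − 15.063| = 2.574 km/s.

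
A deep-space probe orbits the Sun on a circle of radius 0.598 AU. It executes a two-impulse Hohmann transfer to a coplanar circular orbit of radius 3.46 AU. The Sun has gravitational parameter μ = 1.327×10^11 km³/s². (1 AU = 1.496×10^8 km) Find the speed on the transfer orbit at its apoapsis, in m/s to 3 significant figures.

v = 8690 m/s

In km: r₁ = 0.598 × 1.496×10^8 = 8.94608×10^7 km; r₂ = 3.46 × 1.496×10^8 = 5.17616×10^8 km.
The Hohmann ellipse has a_t = (r₁ + r₂)/2 = 3.035384×10^8 km.
At apoapsis, r = 5.17616×10^8 km.
Applying v² = μ(2/r − 1/a_t): v = 8.692 km/s.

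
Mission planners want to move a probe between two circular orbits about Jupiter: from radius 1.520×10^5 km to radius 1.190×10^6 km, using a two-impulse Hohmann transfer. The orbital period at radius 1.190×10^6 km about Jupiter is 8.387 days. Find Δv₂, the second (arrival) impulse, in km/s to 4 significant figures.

From Kepler's third law T² = 4π²r³/μ at r = 1.190×10^6 km, T = 8.387 days = 8.387 × 86400 s = 7.246368×10^5 s: μ = 4π²r³/T² = 1.26695×10^8 km³/s².
The Hohmann ellipse has a_t = (r₁ + r₂)/2 = 6.710×10^5 km.
Circular speed at r = 1.190×10^6 km: v_c = √(μ/r) = 10.318 km/s.
Transfer-orbit speed at the same r (vis-viva, a = a_t): v_t = √[μ(2/r − 1/a_t)] = 4.9110 km/s.
Δv₂ = |v_t − v_c| = |4.9110 − 10.318| = 5.407 km/s.

Δv₂ = 5.407 km/s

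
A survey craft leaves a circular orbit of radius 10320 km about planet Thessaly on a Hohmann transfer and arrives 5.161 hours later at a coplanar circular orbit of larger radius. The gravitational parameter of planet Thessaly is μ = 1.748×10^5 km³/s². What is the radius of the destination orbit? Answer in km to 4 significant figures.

Transfer time t = 5.161 hours = 18579.6 s, and t = π√(a_t³/μ).
So a_t = (μ t²/π²)^(1/3) = (1.748×10^5 × (18579.6)² / π²)^(1/3) = 18285 km.
Since a_t = (r₁ + r₂)/2, r₂ = 2a_t − r₁ = 2×18285 − 10320 = 26250 km.

r₂ = 26250 km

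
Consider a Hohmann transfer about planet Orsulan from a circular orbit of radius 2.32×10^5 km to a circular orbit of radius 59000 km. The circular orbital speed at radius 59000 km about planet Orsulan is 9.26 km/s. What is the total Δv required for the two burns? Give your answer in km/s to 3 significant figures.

From the circular-orbit relation v² = μ/r at r = 59000 km: μ = v²r = (9.26)² × 59000 = 5.05911×10^6 km³/s².
Transfer-ellipse semi-major axis a_t = (r₁ + r₂)/2 = (2.320×10^5 + 59000)/2 = 1.455×10^5 km.
At r₁ the circular-orbit speed is v₁ = √(μ/r₁) = 4.670 km/s.
Transfer-orbit speed at r₁ (vis-viva): v_a = √[μ(2/r₁ − 1/a_t)] = 2.974 km/s.
First burn Δv₁ = |v_a − v₁| = 1.696 km/s.
Circular speed at r₂: v₂ = √(μ/r₂) = 9.2600 km/s.
Transfer-orbit speed at r₂: v_p = √[μ(2/r₂ − 1/a_t)] = 11.693 km/s.
Second burn Δv₂ = |v₂ − v_p| = 2.433 km/s.
Δv = Δv₁ + Δv₂ = 1.696 + 2.433 = 4.129 km/s.

Δv = 4.13 km/s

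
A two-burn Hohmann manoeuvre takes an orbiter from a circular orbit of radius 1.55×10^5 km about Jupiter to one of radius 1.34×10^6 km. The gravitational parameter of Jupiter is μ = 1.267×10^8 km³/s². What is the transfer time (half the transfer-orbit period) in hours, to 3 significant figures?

The Hohmann ellipse has a_t = (r₁ + r₂)/2 = 7.475×10^5 km.
Half the transfer-orbit period gives t = π√(a_t³/μ) = 1.804×10^5 s.
Converting: 1.804×10^5 s ÷ 3600 s/hour = 50.1 hours.

t = 50.1 hours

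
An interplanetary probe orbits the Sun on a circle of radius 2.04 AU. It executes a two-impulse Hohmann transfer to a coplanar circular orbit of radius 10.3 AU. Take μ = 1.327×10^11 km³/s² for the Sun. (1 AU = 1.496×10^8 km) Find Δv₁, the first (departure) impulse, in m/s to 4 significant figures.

In km: r₁ = 2.04 × 1.496×10^8 = 3.05184×10^8 km; r₂ = 10.3 × 1.496×10^8 = 1.54088×10^9 km.
Semi-major axis of the transfer orbit: a_t = (3.05184×10^8 + 1.54088×10^9)/2 = 9.23032×10^8 km.
On the circular orbit at r = 3.05184×10^8 km, v_c = √(μ/r) = 20.85 km/s.
Transfer-orbit speed at the same r (vis-viva, a = a_t): v_t = √[μ(2/r − 1/a_t)] = 26.94 km/s.
Δv₁ = |v_t − v_c| = |26.94 − 20.85| = 6.090 km/s.

Δv₁ = 6090 m/s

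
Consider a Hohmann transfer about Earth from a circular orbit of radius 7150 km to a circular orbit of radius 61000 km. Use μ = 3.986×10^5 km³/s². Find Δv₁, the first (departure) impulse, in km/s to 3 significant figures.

Semi-major axis of the transfer orbit: a_t = (7150 + 61000)/2 = 34075 km.
Circular speed at r = 7150 km: v_c = √(μ/r) = 7.4665 km/s.
Vis-viva on the transfer ellipse at r = 7150 km gives v_t = √[μ(2/r − 1/a_t)] = 9.9899 km/s.
Δv₁ = |v_t − v_c| = |9.9899 − 7.4665| = 2.523 km/s.

Δv₁ = 2.52 km/s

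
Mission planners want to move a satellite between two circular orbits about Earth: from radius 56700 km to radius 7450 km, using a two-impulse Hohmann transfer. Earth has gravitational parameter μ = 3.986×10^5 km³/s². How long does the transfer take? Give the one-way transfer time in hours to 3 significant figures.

Semi-major axis of the transfer orbit: a_t = (56700 + 7450)/2 = 32075 km.
Transfer time t = π√(a_t³/μ) = π√((32075)³ / 3.986×10^5) = 28580 s.
Converting: 28580 s ÷ 3600 s/hour = 7.94 hours.

t = 7.94 hours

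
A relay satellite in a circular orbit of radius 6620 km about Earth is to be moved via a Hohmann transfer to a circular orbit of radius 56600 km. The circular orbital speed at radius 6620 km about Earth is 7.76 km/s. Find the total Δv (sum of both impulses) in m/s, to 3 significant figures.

Δv = 4060 m/s

From the circular-orbit relation v² = μ/r at r = 6620 km: μ = v²r = (7.76)² × 6620 = 3.98641×10^5 km³/s².
Transfer-ellipse semi-major axis a_t = (r₁ + r₂)/2 = (6620 + 56600)/2 = 31610 km.
Circular speed at r₁: v₁ = √(μ/r₁) = √(3.98641×10^5/6620) = 7.7600 km/s.
Transfer-orbit speed at r₁ (vis-viva): v_p = √[μ(2/r₁ − 1/a_t)] = 10.384 km/s.
First burn Δv₁ = |v_p − v₁| = 2.624 km/s.
At r₂, v₂ = √(μ/r₂) = 2.654 km/s.
Transfer-orbit speed at r₂: v_a = √[μ(2/r₂ − 1/a_t)] = 1.215 km/s.
Second burn Δv₂ = |v₂ − v_a| = 1.439 km/s.
Total Δv = Δv₁ + Δv₂ = 4.063 km/s.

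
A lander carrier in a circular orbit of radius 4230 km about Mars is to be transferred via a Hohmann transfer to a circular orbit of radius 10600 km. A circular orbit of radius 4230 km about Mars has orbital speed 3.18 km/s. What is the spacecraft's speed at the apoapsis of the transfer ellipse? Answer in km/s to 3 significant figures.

v = 1.52 km/s

From the circular-orbit relation v² = μ/r at r = 4230 km: μ = v²r = (3.18)² × 4230 = 42775.5 km³/s².
Semi-major axis of the transfer orbit: a_t = (4230 + 10600)/2 = 7415 km.
The apoapsis of the transfer ellipse is at r = 10600 km.
Applying v² = μ(2/r − 1/a_t): v = 1.517 km/s.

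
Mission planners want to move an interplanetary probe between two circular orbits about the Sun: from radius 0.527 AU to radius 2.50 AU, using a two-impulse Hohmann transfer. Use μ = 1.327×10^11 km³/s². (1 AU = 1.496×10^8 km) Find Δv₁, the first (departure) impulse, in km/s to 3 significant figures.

Δv₁ = 11.7 km/s

In km: r₁ = 0.527 × 1.496×10^8 = 7.88392×10^7 km; r₂ = 2.50 × 1.496×10^8 = 3.740×10^8 km.
Transfer-ellipse semi-major axis a_t = (r₁ + r₂)/2 = (7.88392×10^7 + 3.740×10^8)/2 = 2.264196×10^8 km.
Circular speed at r = 7.88392×10^7 km: v_c = √(μ/r) = 41.03 km/s.
Vis-viva on the transfer ellipse at r = 7.88392×10^7 km gives v_t = √[μ(2/r − 1/a_t)] = 52.73 km/s.
Δv₁ = |v_t − v_c| = |52.73 − 41.03| = 11.70 km/s.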